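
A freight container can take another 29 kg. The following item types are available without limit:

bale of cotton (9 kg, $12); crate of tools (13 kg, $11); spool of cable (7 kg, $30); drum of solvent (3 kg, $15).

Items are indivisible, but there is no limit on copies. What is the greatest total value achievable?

Best value-per-unit is drum of solvent at 15/3; filling with it alone gives 9×15 = 135.
Optimal mix: 2×spool of cable + 5×drum of solvent → weight 29, value 135.

$135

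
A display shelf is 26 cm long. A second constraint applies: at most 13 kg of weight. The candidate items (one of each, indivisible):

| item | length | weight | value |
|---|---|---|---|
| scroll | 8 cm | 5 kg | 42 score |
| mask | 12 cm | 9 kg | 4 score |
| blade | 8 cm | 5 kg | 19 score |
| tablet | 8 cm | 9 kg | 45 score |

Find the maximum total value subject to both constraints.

61 score

Feasible sets respecting both limits:
- scroll+blade: length 16, weight 10, value 61
- tablet: length 8, weight 9, value 45
- scroll: length 8, weight 5, value 42
- blade: length 8, weight 5, value 19
Best: 61 score.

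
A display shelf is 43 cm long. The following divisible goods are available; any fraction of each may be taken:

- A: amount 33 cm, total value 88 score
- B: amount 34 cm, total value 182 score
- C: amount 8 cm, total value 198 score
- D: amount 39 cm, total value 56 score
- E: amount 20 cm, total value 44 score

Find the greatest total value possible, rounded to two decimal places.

382.67

Take in order of value per unit:
- C (198/8 per unit): all 8 → value 198, running total 198.00
- B (182/34 per unit): all 34 → value 182, running total 380.00
- A (88/33 per unit): 1 of 33 → value 1×88/33 = 2.6667, running total 382.67
Total 382.67.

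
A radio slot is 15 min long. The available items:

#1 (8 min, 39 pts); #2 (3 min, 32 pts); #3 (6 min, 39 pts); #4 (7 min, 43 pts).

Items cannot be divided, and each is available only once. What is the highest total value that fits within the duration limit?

82 pts

This is a 0/1 knapsack; check combinations near the capacity.
- #3+#4: duration 6+7=13, value 39+43=82
- #1+#4: duration 8+7=15, value 39+43=82
- #1+#3: duration 8+6=14, value 39+39=78
- #2+#4: duration 3+7=10, value 32+43=75
- #2+#3: duration 3+6=9, value 32+39=71
Best: 82 pts.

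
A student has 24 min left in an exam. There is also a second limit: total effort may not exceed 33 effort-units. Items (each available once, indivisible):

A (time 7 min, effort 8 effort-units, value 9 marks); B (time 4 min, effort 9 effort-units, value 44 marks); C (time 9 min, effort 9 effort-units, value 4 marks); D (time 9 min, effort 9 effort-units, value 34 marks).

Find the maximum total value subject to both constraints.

Feasible sets respecting both limits:
- A+B+D: time 20, effort 26, value 87
- B+C+D: time 22, effort 27, value 82
- B+D: time 13, effort 18, value 78
Best: 87 marks.

87 marks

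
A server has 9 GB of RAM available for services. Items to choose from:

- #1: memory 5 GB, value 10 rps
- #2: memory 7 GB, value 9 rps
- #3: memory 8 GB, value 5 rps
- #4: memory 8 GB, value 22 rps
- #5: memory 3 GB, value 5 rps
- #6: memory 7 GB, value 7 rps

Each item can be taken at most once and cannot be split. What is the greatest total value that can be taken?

22 rps

Check high-value combinations within 9 GB:
- #4: memory 8, value 22
- #1+#5: memory 5+3=8, value 10+5=15
- #1: memory 5, value 10
Best: 22 rps.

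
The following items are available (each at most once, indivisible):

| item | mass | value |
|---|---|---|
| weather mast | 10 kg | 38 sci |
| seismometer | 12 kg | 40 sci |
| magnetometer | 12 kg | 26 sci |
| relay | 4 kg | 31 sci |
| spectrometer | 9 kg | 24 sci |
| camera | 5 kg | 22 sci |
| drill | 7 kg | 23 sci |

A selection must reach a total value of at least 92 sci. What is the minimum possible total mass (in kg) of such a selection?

Subsets with value ≥ 92, sorted by total mass:
- seismometer+relay+camera: mass 21, value 93
- weather mast+relay+drill: mass 21, value 92
- seismometer+relay+drill: mass 23, value 94
- weather mast+relay+spectrometer: mass 23, value 93
Minimum mass: 21 kg.

21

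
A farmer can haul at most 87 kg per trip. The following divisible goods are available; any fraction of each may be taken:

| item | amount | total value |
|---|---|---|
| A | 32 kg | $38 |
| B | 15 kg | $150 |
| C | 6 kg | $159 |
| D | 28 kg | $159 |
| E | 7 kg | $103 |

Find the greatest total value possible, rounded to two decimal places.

607.81

Take in order of value per unit:
- C (159/6 per unit): all 6 → value 159, running total 159.00
- E (103/7 per unit): all 7 → value 103, running total 262.00
- B (150/15 per unit): all 15 → value 150, running total 412.00
- D (159/28 per unit): all 28 → value 159, running total 571.00
- A (38/32 per unit): 31 of 32 → value 31×38/32 = 36.8125, running total 607.81
Total 607.81.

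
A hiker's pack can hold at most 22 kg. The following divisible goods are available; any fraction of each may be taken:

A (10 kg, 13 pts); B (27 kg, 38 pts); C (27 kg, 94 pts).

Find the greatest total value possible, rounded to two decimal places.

Take in order of value per unit:
- C (94/27 per unit): 22 of 27 → value 22×94/27 = 76.5926, running total 76.59
Total 76.59.

76.59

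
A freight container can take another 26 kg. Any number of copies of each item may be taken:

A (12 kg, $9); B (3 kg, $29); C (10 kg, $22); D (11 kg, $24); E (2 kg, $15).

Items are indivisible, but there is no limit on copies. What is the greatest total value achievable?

Best value-per-unit is B at 29/3; filling with it alone gives 8×29 = 232.
Optimal mix: 8×B + 1×E → weight 26, value 247.

$247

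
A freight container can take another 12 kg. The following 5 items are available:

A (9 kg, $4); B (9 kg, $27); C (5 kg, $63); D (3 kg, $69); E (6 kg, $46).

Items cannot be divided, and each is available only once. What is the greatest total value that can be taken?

Check high-value combinations within 12 kg:
- C+D: weight 5+3=8, value 63+69=132
- D+E: weight 3+6=9, value 69+46=115
- C+E: weight 5+6=11, value 63+46=109
- B+D: weight 9+3=12, value 27+69=96
Best: $132.

$132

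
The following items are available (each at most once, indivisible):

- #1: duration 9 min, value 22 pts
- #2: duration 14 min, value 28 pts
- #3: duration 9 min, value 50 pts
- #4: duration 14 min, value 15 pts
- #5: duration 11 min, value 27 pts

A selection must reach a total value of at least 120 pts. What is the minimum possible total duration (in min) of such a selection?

43

Subsets with value ≥ 120, sorted by total duration:
- #1+#2+#3+#5: duration 43, value 127
- #2+#3+#4+#5: duration 48, value 120
- #1+#2+#3+#4+#5: duration 57, value 142
Minimum duration: 43 min.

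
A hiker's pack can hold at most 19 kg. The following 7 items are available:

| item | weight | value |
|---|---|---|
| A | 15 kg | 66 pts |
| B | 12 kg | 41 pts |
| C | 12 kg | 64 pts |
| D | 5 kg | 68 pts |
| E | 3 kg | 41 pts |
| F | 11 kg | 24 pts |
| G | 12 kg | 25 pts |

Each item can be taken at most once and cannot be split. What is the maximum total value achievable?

This is a 0/1 knapsack; check combinations near the capacity.
- D+E+F: weight 5+3+11=19, value 68+41+24=133
- C+D: weight 12+5=17, value 64+68=132
- D+E: weight 5+3=8, value 68+41=109
- B+D: weight 12+5=17, value 41+68=109
Best: 133 pts.

133 pts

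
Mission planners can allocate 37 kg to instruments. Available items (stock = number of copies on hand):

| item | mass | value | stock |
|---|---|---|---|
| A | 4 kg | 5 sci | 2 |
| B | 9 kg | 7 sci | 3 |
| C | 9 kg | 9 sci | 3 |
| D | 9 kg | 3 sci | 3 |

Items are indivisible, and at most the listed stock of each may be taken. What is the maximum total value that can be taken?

Top feasible selections:
- 2×A + 3×C: mass 35, value 37
- 2×A + 1×B + 2×C: mass 35, value 35
Best: 37 sci.

37 sci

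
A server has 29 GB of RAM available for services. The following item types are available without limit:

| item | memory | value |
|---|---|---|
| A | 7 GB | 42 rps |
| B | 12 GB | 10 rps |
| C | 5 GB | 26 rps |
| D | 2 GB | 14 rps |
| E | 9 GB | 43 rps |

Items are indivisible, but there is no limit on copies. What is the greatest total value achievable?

Best value-per-unit is D at 14/2; filling with it alone gives 14×14 = 196.
Optimal mix: 1×A + 11×D → memory 29, value 196.

196 rps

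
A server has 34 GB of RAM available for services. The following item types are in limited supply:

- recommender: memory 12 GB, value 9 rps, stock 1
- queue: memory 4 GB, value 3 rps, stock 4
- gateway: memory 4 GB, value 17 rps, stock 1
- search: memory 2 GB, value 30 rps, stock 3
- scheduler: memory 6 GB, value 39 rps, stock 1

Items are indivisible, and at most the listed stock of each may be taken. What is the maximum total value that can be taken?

158 rps

Top feasible selections:
- 4×queue + 1×gateway + 3×search + 1×scheduler: memory 32, value 158
- 1×recommender + 1×queue + 1×gateway + 3×search + 1×scheduler: memory 32, value 158
- 3×queue + 1×gateway + 3×search + 1×scheduler: memory 28, value 155
Best: 158 rps.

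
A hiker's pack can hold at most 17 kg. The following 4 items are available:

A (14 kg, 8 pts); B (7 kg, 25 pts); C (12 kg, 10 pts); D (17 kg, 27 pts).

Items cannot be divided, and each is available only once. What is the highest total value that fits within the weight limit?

Check high-value combinations within 17 kg:
- D: weight 17, value 27
- B: weight 7, value 25
- C: weight 12, value 10
- A: weight 14, value 8
Best: 27 pts.

27 pts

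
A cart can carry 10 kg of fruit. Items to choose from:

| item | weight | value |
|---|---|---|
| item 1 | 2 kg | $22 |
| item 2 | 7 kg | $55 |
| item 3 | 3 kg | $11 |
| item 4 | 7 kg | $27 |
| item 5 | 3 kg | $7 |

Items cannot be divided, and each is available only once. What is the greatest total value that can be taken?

$77

Check high-value combinations within 10 kg:
- item 1+item 2: weight 2+7=9, value 22+55=77
- item 2+item 3: weight 7+3=10, value 55+11=66
- item 2+item 5: weight 7+3=10, value 55+7=62
Best: $77.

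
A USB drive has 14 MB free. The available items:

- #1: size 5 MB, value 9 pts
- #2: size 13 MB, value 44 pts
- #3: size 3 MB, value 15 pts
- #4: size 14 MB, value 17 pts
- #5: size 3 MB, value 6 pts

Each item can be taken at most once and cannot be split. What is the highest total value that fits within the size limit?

This is a 0/1 knapsack; check combinations near the capacity.
- #2: size 13, value 44
- #1+#3+#5: size 5+3+3=11, value 9+15+6=30
- #1+#3: size 5+3=8, value 9+15=24
Best: 44 pts.

44 pts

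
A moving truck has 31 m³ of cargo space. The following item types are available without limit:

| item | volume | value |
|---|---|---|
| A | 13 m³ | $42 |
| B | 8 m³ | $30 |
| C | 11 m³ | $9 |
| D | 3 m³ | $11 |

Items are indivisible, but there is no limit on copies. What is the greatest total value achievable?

Best value-per-unit is B at 30/8; filling with it alone gives 3×30 = 90.
Optimal mix: 2×B + 5×D → volume 31, value 115.

$115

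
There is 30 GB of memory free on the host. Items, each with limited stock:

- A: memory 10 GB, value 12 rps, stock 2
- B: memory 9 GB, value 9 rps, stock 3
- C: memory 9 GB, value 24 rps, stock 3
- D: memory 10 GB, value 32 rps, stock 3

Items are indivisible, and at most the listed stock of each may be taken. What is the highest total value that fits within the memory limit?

Top feasible selections:
- 3×D: memory 30, value 96
- 1×C + 2×D: memory 29, value 88
- 2×C + 1×D: memory 28, value 80
Best: 96 rps.

96 rps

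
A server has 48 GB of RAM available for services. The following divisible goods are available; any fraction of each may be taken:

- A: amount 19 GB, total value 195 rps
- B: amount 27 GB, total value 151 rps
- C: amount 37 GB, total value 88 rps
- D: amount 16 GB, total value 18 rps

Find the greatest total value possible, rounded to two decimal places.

350.76

Take in order of value per unit:
- A (195/19 per unit): all 19 → value 195, running total 195.00
- B (151/27 per unit): all 27 → value 151, running total 346.00
- C (88/37 per unit): 2 of 37 → value 2×88/37 = 4.7568, running total 350.76
Total 350.76.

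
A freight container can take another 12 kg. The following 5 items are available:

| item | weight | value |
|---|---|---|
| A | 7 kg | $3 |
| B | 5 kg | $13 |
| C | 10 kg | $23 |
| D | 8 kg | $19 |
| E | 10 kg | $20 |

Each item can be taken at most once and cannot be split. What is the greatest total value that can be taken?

Check high-value combinations within 12 kg:
- C: weight 10, value 23
- E: weight 10, value 20
- D: weight 8, value 19
- A+B: weight 7+5=12, value 3+13=16
Best: $23.

$23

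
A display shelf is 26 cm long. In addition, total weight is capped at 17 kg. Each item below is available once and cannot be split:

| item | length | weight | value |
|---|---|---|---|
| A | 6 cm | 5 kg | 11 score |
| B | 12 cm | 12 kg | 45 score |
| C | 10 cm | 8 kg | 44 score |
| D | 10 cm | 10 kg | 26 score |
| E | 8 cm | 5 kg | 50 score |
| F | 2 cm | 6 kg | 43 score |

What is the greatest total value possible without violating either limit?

104 score

Feasible sets respecting both limits:
- A+E+F: length 16, weight 16, value 104
- B+E: length 20, weight 17, value 95
- C+E: length 18, weight 13, value 94
Best: 104 score.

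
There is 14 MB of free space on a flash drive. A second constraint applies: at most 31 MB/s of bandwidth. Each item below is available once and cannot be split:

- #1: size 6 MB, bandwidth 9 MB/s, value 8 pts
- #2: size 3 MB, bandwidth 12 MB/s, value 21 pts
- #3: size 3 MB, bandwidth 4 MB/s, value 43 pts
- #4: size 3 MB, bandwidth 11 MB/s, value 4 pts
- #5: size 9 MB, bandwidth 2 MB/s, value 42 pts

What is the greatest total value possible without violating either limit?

Feasible sets respecting both limits:
- #3+#5: size 12, bandwidth 6, value 85
- #1+#2+#3: size 12, bandwidth 25, value 72
- #2+#3+#4: size 9, bandwidth 27, value 68
Best: 85 pts.

85 pts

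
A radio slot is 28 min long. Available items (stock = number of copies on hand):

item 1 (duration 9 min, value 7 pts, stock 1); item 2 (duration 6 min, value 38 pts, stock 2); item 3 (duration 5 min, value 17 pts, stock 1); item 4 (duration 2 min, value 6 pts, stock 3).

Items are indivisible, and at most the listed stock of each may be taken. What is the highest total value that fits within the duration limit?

Top feasible selections:
- 2×item 2 + 1×item 3 + 3×item 4: duration 23, value 111
- 1×item 1 + 2×item 2 + 1×item 3 + 1×item 4: duration 28, value 106
- 2×item 2 + 1×item 3 + 2×item 4: duration 21, value 105
Best: 111 pts.

111 pts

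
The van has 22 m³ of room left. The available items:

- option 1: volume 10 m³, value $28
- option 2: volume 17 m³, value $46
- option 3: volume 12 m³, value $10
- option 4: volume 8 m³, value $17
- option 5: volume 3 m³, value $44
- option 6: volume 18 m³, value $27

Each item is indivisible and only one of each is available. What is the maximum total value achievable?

Check high-value combinations within 22 m³:
- option 2+option 5: volume 17+3=20, value 46+44=90
- option 1+option 4+option 5: volume 10+8+3=21, value 28+17+44=89
- option 1+option 5: volume 10+3=13, value 28+44=72
- option 5+option 6: volume 3+18=21, value 44+27=71
Best: $90.

$90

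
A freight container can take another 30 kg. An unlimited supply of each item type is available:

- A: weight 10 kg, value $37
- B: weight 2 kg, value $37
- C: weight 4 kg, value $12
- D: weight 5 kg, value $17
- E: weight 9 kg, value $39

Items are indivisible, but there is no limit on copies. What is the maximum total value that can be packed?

Best value-per-unit is B at 37/2, and filling with it alone uses weight 15×2=30. No mix of the others beats 15×37 = 555.

$555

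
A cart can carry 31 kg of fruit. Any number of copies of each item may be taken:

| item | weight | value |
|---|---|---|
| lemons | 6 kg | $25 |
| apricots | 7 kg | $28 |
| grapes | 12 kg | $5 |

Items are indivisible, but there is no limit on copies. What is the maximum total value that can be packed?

Best value-per-unit is lemons at 25/6; filling with it alone gives 5×25 = 125.
Optimal mix: 4×lemons + 1×apricots → weight 31, value 128.

$128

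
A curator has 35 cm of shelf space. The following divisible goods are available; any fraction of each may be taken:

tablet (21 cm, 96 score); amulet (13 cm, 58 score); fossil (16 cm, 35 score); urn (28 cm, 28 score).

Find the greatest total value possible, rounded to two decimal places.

156.19

Take in order of value per unit:
- tablet (96/21 per unit): all 21 → value 96, running total 96.00
- amulet (58/13 per unit): all 13 → value 58, running total 154.00
- fossil (35/16 per unit): 1 of 16 → value 1×35/16 = 2.1875, running total 156.19
Total 156.19.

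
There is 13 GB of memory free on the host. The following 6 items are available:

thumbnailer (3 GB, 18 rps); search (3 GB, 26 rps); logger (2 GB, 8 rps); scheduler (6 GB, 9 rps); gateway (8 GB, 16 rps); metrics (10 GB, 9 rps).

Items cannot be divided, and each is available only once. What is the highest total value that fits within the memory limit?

Check high-value combinations within 13 GB:
- thumbnailer+search+scheduler: memory 3+3+6=12, value 18+26+9=53
- thumbnailer+search+logger: memory 3+3+2=8, value 18+26+8=52
- search+logger+gateway: memory 3+2+8=13, value 26+8+16=50
- thumbnailer+search: memory 3+3=6, value 18+26=44
Best: 53 rps.

53 rps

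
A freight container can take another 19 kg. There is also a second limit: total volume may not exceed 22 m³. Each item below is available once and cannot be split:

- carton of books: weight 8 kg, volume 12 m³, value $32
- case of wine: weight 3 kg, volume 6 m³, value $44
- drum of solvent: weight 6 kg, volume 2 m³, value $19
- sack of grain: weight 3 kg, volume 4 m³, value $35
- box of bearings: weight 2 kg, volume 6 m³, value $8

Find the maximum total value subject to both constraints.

$111

Feasible sets respecting both limits:
- carton of books+case of wine+sack of grain: weight 14, volume 22, value 111
- case of wine+drum of solvent+sack of grain+box of bearings: weight 14, volume 18, value 106
- case of wine+drum of solvent+sack of grain: weight 12, volume 12, value 98
- carton of books+case of wine+drum of solvent: weight 17, volume 20, value 95
Best: $111.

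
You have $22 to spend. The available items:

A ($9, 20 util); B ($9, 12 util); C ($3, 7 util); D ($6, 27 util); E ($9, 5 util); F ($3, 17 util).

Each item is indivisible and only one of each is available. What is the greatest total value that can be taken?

Check high-value combinations within $22:
- A+C+D+F: cost 9+3+6+3=21, value 20+7+27+17=71
- A+D+F: cost 9+6+3=18, value 20+27+17=64
- B+C+D+F: cost 9+3+6+3=21, value 12+7+27+17=63
Best: 71 util.

71 util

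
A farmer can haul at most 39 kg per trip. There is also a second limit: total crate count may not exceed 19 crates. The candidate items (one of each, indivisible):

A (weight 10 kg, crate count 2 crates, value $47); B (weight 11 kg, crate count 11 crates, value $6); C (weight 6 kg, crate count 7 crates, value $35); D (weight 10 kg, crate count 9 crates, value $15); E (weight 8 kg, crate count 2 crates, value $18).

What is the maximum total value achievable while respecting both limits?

$100

Feasible sets respecting both limits:
- A+C+E: weight 24, crate count 11, value 100
- A+C+D: weight 26, crate count 18, value 97
- A+C: weight 16, crate count 9, value 82
Best: $100.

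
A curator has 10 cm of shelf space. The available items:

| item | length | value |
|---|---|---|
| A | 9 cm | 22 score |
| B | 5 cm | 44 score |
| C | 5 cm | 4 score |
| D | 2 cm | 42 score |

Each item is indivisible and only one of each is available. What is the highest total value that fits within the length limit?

86 score

Check high-value combinations within 10 cm:
- B+D: length 5+2=7, value 44+42=86
- B+C: length 5+5=10, value 44+4=48
- C+D: length 5+2=7, value 4+42=46
Best: 86 score.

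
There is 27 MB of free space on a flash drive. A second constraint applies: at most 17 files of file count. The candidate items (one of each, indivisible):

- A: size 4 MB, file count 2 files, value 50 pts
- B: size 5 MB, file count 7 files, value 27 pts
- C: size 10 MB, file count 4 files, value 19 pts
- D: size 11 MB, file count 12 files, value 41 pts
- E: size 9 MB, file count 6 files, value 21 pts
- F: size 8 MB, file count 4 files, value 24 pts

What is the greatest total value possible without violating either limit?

Feasible sets respecting both limits:
- A+B+C+F: size 27, file count 17, value 120
- A+B+F: size 17, file count 13, value 101
- A+B+E: size 18, file count 15, value 98
- A+B+C: size 19, file count 13, value 96
Best: 120 pts.

120 pts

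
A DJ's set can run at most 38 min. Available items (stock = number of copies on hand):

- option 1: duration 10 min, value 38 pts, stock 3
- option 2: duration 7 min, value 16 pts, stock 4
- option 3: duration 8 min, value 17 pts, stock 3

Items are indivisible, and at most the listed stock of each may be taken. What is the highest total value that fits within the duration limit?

131 pts

Top feasible selections:
- 3×option 1 + 1×option 3: duration 38, value 131
- 3×option 1 + 1×option 2: duration 37, value 130
- 3×option 1: duration 30, value 114
Best: 131 pts.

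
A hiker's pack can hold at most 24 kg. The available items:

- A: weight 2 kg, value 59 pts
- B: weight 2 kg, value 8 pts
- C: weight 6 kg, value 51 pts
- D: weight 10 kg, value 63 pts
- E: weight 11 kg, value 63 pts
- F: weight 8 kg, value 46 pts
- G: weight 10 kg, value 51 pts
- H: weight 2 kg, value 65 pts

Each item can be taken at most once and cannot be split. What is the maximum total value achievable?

Check high-value combinations within 24 kg:
- A+B+C+D+H: weight 2+2+6+10+2=22, value 59+8+51+63+65=246
- A+B+C+E+H: weight 2+2+6+11+2=23, value 59+8+51+63+65=246
- A+B+D+F+H: weight 2+2+10+8+2=24, value 59+8+63+46+65=241
Best: 246 pts.

246 pts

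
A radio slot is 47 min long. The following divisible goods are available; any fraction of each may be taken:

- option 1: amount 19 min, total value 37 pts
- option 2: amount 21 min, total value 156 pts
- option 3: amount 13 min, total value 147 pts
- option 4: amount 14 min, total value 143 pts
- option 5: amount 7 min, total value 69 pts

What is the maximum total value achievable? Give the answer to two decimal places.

Take in order of value per unit:
- option 3 (147/13 per unit): all 13 → value 147, running total 147.00
- option 4 (143/14 per unit): all 14 → value 143, running total 290.00
- option 5 (69/7 per unit): all 7 → value 69, running total 359.00
- option 2 (156/21 per unit): 13 of 21 → value 13×156/21 = 96.5714, running total 455.57
Total 455.57.

455.57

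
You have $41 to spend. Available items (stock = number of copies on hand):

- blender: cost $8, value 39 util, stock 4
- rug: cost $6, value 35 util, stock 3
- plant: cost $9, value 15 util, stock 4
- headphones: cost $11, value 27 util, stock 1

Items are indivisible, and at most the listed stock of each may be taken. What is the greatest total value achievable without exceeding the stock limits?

Top feasible selections:
- 4×blender + 1×rug: cost 38, value 191
- 3×blender + 2×rug: cost 36, value 187
- 2×blender + 3×rug: cost 34, value 183
Best: 191 util.

191 util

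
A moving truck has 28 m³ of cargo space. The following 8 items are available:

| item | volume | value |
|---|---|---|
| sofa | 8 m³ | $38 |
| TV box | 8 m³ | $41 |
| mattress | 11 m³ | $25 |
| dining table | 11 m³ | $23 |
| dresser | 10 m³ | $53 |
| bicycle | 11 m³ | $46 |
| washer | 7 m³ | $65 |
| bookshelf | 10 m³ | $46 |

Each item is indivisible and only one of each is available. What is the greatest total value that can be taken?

$164

Check high-value combinations within 28 m³:
- dresser+washer+bookshelf: volume 10+7+10=27, value 53+65+46=164
- dresser+bicycle+washer: volume 10+11+7=28, value 53+46+65=164
- TV box+dresser+washer: volume 8+10+7=25, value 41+53+65=159
- bicycle+washer+bookshelf: volume 11+7+10=28, value 46+65+46=157
Best: $164.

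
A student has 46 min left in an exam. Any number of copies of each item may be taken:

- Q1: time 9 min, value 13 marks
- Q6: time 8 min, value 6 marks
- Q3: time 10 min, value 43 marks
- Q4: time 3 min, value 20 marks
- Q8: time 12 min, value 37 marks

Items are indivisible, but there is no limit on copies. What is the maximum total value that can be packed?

300 marks

Best value-per-unit is Q4 at 20/3, and filling with it alone uses time 15×3=45. No mix of the others beats 15×20 = 300.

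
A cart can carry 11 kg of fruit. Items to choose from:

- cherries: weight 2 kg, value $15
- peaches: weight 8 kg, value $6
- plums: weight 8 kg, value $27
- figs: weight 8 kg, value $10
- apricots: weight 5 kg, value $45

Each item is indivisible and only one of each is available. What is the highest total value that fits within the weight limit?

$60

Check high-value combinations within 11 kg:
- cherries+apricots: weight 2+5=7, value 15+45=60
- apricots: weight 5, value 45
- cherries+plums: weight 2+8=10, value 15+27=42
Best: $60.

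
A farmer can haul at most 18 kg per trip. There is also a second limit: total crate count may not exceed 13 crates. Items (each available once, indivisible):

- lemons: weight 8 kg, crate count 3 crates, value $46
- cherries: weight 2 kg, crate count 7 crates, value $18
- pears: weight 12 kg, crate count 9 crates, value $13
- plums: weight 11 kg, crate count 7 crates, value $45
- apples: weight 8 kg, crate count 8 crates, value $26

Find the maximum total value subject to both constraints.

$72

Feasible sets respecting both limits:
- lemons+apples: weight 16, crate count 11, value 72
- lemons+cherries: weight 10, crate count 10, value 64
- lemons: weight 8, crate count 3, value 46
- plums: weight 11, crate count 7, value 45
Best: $72.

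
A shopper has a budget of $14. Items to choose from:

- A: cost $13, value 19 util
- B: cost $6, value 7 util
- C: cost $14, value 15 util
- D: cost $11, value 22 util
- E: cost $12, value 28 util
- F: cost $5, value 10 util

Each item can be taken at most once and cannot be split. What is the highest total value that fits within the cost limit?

28 util

Check high-value combinations within $14:
- E: cost 12, value 28
- D: cost 11, value 22
- A: cost 13, value 19
- B+F: cost 6+5=11, value 7+10=17
Best: 28 util.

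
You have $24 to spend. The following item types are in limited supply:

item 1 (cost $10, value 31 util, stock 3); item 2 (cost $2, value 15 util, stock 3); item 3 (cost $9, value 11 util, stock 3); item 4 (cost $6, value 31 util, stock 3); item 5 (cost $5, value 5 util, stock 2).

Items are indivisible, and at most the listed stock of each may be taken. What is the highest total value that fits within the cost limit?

Best selections within cost 24 and stock limits:
- 3×item 2 + 3×item 4: cost 24, value 138
- 2×item 2 + 3×item 4: cost 22, value 123
Best: 138 util.

138 util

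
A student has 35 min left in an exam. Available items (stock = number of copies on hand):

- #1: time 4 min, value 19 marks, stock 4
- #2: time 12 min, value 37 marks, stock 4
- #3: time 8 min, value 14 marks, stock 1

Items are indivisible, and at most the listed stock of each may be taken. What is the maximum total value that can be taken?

113 marks

Best selections within time 35 and stock limits:
- 4×#1 + 1×#2: time 28, value 113
- 2×#1 + 2×#2: time 32, value 112
- 3×#1 + 1×#2 + 1×#3: time 32, value 108
- 3×#1 + 1×#2: time 24, value 94
Best: 113 marks.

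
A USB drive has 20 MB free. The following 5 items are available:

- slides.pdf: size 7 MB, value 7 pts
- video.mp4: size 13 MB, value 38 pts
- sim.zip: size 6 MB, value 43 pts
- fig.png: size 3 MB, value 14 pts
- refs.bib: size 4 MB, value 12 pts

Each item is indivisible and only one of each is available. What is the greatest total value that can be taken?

81 pts

Check high-value combinations within 20 MB:
- video.mp4+sim.zip: size 13+6=19, value 38+43=81
- slides.pdf+sim.zip+fig.png+refs.bib: size 7+6+3+4=20, value 7+43+14+12=76
- sim.zip+fig.png+refs.bib: size 6+3+4=13, value 43+14+12=69
- slides.pdf+sim.zip+fig.png: size 7+6+3=16, value 7+43+14=64
Best: 81 pts.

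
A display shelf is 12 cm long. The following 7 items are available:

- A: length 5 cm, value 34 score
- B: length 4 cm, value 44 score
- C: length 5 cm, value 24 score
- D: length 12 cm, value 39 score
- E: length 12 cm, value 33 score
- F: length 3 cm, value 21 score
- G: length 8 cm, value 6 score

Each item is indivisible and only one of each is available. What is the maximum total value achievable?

Check high-value combinations within 12 cm:
- A+B+F: length 5+4+3=12, value 34+44+21=99
- B+C+F: length 4+5+3=12, value 44+24+21=89
- A+B: length 5+4=9, value 34+44=78
- B+C: length 4+5=9, value 44+24=68
- B+F: length 4+3=7, value 44+21=65
Best: 99 score.

99 score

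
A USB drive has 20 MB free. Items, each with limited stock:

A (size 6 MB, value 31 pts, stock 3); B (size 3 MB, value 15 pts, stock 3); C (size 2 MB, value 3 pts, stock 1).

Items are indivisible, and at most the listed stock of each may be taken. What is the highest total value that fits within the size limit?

96 pts

Top feasible selections:
- 3×A + 1×C: size 20, value 96
- 2×A + 2×B + 1×C: size 20, value 95
- 3×A: size 18, value 93
Best: 96 pts.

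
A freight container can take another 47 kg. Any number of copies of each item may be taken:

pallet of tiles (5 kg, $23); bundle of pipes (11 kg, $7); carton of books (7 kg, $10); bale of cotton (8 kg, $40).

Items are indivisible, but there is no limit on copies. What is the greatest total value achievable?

$229

Best value-per-unit is bale of cotton at 40/8; filling with it alone gives 5×40 = 200.
Optimal mix: 3×pallet of tiles + 4×bale of cotton → weight 47, value 229.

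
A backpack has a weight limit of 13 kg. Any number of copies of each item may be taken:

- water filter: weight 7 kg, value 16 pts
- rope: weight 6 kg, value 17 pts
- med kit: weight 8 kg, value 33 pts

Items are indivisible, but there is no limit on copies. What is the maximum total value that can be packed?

34 pts

Best value-per-unit is med kit at 33/8; filling with it alone gives 1×33 = 33.
Optimal mix: 2×rope → weight 12, value 34.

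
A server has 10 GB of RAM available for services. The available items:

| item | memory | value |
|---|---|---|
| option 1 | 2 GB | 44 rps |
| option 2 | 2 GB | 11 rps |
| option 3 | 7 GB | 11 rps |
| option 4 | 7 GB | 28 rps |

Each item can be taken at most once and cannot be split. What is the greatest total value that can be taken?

Check high-value combinations within 10 GB:
- option 1+option 4: memory 2+7=9, value 44+28=72
- option 1+option 2: memory 2+2=4, value 44+11=55
- option 1+option 3: memory 2+7=9, value 44+11=55
- option 1: memory 2, value 44
- option 2+option 4: memory 2+7=9, value 11+28=39
Best: 72 rps.

72 rps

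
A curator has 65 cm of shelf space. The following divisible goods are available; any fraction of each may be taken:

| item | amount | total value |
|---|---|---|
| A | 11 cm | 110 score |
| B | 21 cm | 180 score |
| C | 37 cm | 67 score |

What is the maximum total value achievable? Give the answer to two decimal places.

Take in order of value per unit:
- A (110/11 per unit): all 11 → value 110, running total 110.00
- B (180/21 per unit): all 21 → value 180, running total 290.00
- C (67/37 per unit): 33 of 37 → value 33×67/37 = 59.7568, running total 349.76
Total 349.76.

349.76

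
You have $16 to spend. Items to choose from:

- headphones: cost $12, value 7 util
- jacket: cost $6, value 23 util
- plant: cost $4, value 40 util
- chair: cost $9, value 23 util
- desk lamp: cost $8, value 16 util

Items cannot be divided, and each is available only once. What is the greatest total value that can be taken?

63 util

Check high-value combinations within $16:
- jacket+plant: cost 6+4=10, value 23+40=63
- plant+chair: cost 4+9=13, value 40+23=63
- plant+desk lamp: cost 4+8=12, value 40+16=56
- headphones+plant: cost 12+4=16, value 7+40=47
- jacket+chair: cost 6+9=15, value 23+23=46
Best: 63 util.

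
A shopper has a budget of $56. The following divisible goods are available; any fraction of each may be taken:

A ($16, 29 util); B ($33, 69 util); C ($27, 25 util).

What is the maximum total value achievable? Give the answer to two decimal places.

Take in order of value per unit:
- B (69/33 per unit): all 33 → value 69, running total 69.00
- A (29/16 per unit): all 16 → value 29, running total 98.00
- C (25/27 per unit): 7 of 27 → value 7×25/27 = 6.4815, running total 104.48
Total 104.48.

104.48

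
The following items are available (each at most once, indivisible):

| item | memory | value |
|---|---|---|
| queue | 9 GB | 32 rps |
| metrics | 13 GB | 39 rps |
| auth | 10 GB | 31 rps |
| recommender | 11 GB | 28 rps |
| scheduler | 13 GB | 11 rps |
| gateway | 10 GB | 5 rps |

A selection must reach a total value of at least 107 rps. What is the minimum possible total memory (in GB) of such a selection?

42

Subsets with value ≥ 107, sorted by total memory:
- queue+metrics+auth+gateway: memory 42, value 107
- queue+metrics+auth+recommender: memory 43, value 130
- queue+metrics+auth+scheduler: memory 45, value 113
- queue+metrics+recommender+scheduler: memory 46, value 110
Minimum memory: 42 GB.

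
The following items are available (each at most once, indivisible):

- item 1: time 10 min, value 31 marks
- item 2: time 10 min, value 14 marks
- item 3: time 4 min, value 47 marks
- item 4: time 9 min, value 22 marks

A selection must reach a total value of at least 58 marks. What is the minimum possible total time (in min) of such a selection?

Subsets with value ≥ 58, sorted by total time:
- item 3+item 4: time 13, value 69
- item 1+item 3: time 14, value 78
- item 2+item 3: time 14, value 61
- item 1+item 3+item 4: time 23, value 100
Minimum time: 13 min.

13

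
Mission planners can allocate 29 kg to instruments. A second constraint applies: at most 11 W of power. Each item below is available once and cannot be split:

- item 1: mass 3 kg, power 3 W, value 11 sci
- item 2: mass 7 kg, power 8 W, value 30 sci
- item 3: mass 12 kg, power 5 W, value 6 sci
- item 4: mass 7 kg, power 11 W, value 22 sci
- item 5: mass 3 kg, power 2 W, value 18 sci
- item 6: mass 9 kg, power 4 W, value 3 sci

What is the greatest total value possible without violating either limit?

48 sci

Feasible sets respecting both limits:
- item 2+item 5: mass 10, power 10, value 48
- item 1+item 2: mass 10, power 11, value 41
- item 1+item 3+item 5: mass 18, power 10, value 35
Best: 48 sci.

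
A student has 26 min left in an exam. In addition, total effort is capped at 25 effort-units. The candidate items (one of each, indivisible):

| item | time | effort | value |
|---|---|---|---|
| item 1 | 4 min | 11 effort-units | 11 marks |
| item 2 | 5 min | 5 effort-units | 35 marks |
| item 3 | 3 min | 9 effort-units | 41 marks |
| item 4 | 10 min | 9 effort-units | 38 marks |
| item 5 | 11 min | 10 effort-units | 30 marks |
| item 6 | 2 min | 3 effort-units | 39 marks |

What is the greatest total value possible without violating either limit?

118 marks

Feasible sets respecting both limits:
- item 3+item 4+item 6: time 15, effort 21, value 118
- item 2+item 3+item 6: time 10, effort 17, value 115
- item 2+item 3+item 4: time 18, effort 23, value 114
- item 2+item 4+item 6: time 17, effort 17, value 112
Best: 118 marks.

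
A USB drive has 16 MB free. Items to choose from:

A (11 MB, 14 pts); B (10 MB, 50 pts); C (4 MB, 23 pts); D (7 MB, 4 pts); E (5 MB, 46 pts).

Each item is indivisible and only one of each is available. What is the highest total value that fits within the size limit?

Check high-value combinations within 16 MB:
- B+E: size 10+5=15, value 50+46=96
- B+C: size 10+4=14, value 50+23=73
- C+D+E: size 4+7+5=16, value 23+4+46=73
- C+E: size 4+5=9, value 23+46=69
- A+E: size 11+5=16, value 14+46=60
Best: 96 pts.

96 pts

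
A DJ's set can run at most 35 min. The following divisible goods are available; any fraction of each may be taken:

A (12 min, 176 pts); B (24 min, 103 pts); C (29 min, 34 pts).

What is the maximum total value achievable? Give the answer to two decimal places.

Take in order of value per unit:
- A (176/12 per unit): all 12 → value 176, running total 176.00
- B (103/24 per unit): 23 of 24 → value 23×103/24 = 98.7083, running total 274.71
Total 274.71.

274.71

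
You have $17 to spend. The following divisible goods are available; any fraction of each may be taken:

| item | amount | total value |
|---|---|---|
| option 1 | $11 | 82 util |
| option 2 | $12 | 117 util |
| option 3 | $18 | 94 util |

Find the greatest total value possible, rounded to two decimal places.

Take in order of value per unit:
- option 2 (117/12 per unit): all 12 → value 117, running total 117.00
- option 1 (82/11 per unit): 5 of 11 → value 5×82/11 = 37.2727, running total 154.27
Total 154.27.

154.27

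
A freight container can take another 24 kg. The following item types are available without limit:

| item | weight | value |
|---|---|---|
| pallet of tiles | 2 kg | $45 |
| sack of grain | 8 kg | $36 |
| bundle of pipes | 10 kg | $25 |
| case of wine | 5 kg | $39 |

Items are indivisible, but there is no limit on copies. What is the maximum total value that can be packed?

$540

Best value-per-unit is pallet of tiles at 45/2, and filling with it alone uses weight 12×2=24. No mix of the others beats 12×45 = 540.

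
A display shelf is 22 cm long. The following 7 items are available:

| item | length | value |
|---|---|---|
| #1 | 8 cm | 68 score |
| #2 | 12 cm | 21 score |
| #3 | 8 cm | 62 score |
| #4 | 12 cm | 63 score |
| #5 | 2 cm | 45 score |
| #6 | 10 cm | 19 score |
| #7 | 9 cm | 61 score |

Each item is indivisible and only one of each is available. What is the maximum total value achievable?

176 score

Check high-value combinations within 22 cm:
- #1+#4+#5: length 8+12+2=22, value 68+63+45=176
- #1+#3+#5: length 8+8+2=18, value 68+62+45=175
- #1+#5+#7: length 8+2+9=19, value 68+45+61=174
- #3+#4+#5: length 8+12+2=22, value 62+63+45=170
Best: 176 score.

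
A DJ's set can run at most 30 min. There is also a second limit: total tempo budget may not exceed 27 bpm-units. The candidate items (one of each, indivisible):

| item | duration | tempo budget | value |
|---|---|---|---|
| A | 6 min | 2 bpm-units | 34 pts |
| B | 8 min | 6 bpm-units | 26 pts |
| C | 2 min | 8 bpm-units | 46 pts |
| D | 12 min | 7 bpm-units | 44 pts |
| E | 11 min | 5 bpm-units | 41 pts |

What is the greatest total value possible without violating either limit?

Feasible sets respecting both limits:
- A+B+C+D: duration 28, tempo budget 23, value 150
- A+B+C+E: duration 27, tempo budget 21, value 147
- C+D+E: duration 25, tempo budget 20, value 131
- A+C+D: duration 20, tempo budget 17, value 124
Best: 150 pts.

150 pts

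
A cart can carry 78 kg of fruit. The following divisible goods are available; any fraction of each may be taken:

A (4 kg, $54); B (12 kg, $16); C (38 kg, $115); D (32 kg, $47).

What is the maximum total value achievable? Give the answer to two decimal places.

221.33

Take in order of value per unit:
- A (54/4 per unit): all 4 → value 54, running total 54.00
- C (115/38 per unit): all 38 → value 115, running total 169.00
- D (47/32 per unit): all 32 → value 47, running total 216.00
- B (16/12 per unit): 4 of 12 → value 4×16/12 = 5.3333, running total 221.33
Total 221.33.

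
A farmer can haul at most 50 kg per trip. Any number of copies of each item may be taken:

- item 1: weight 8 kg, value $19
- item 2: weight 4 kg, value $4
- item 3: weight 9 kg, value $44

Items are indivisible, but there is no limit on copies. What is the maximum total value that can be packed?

$224

Best value-per-unit is item 3 at 44/9; filling with it alone gives 5×44 = 220.
Optimal mix: 1×item 2 + 5×item 3 → weight 49, value 224.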